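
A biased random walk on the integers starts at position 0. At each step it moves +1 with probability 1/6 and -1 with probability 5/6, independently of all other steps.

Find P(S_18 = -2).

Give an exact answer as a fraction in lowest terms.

Answer: 23740234375/5642219814912

Derivation:
To reach position -2 after 18 steps: need 8 steps of +1 and 10 steps of -1.
Number of such sequences: C(18,8) = 43758
Each has probability (1/6)^8 · (5/6)^10 = 9765625/101559956668416
P = 43758 · 9765625/101559956668416 = 23740234375/5642219814912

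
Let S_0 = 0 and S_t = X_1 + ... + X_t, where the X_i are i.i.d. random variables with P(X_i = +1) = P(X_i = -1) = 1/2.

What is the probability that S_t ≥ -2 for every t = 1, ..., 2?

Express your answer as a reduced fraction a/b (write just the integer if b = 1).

Let f(t,s) = #length-t paths at position s with S_1..S_t all ≥ -2.
f(t,s) = f(t-1,s-1) + f(t-1,s+1) for s ≥ -2; f(t,s) = 0 for s < -2.
t=0: f(0,0)=1
t=1: f(1,-1)=1 f(1,1)=1
t=2: f(2,-2)=1 f(2,0)=2 f(2,2)=1
Σ_s f(2,s) = 4
P = 4/4 = 1

Answer: 1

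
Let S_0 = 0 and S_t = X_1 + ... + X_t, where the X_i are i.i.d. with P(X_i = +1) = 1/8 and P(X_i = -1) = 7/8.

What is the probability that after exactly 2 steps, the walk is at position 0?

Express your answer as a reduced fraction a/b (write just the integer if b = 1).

Answer: 7/32

Derivation:
To be at 0 after 2 steps: need exactly 1 step of +1 and 1 of -1.
Number of such sequences: C(2,1) = 2
Each has probability (1/8)^1 · (7/8)^1 = 7/64
P = 2 · 7/64 = 7/32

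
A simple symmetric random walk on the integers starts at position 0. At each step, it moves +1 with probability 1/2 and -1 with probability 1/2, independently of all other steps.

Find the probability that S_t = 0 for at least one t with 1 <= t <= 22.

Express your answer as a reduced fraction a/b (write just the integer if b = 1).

Count via complement. Let g(t,s) = #length-t paths at position s with S_1..S_t all ≠ 0.
g(t,s) = g(t-1,s-1) + g(t-1,s+1) for s ≠ 0; g(t,0) = 0.
t=0: g(0,0)=1
t=1: g(1,-1)=1 g(1,1)=1
t=2: g(2,-2)=1 g(2,2)=1
t=3: g(3,-3)=1 g(3,-1)=1 g(3,1)=1 g(3,3)=1
t=4: g(4,-4)=1 g(4,-2)=2 g(4,2)=2 g(4,4)=1
t=5: g(5,-5)=1 g(5,-3)=3 g(5,-1)=2 g(5,1)=2 g(5,3)=3 g(5,5)=1
t=6: g(6,-6)=1 g(6,-4)=4 g(6,-2)=5 g(6,2)=5 g(6,4)=4 g(6,6)=1
t=7: g(7,-7)=1 g(7,-5)=5 g(7,-3)=9 g(7,-1)=5 g(7,1)=5 g(7,3)=9 g(7,5)=5 g(7,7)=1
t=8: g(8,-8)=1 g(8,-6)=6 g(8,-4)=14 g(8,-2)=14 g(8,2)=14 g(8,4)=14 g(8,6)=6 g(8,8)=1
t=9: g(9,-9)=1 g(9,-7)=7 g(9,-5)=20 g(9,-3)=28 g(9,-1)=14 g(9,1)=14 g(9,3)=28 g(9,5)=20 g(9,7)=7 g(9,9)=1
t=10: g(10,-10)=1 g(10,-8)=8 g(10,-6)=27 g(10,-4)=48 g(10,-2)=42 g(10,2)=42 g(10,4)=48 g(10,6)=27 g(10,8)=8 g(10,10)=1
t=11: g(11,-11)=1 g(11,-9)=9 g(11,-7)=35 g(11,-5)=75 g(11,-3)=90 g(11,-1)=42 g(11,1)=42 g(11,3)=90 g(11,5)=75 g(11,7)=35 g(11,9)=9 g(11,11)=1
t=12: g(12,-12)=1 g(12,-10)=10 g(12,-8)=44 g(12,-6)=110 g(12,-4)=165 g(12,-2)=132 g(12,2)=132 g(12,4)=165 g(12,6)=110 g(12,8)=44 g(12,10)=10 g(12,12)=1
t=13: g(13,-13)=1 g(13,-11)=11 g(13,-9)=54 g(13,-7)=154 g(13,-5)=275 g(13,-3)=297 g(13,-1)=132 g(13,1)=132 g(13,3)=297 g(13,5)=275 g(13,7)=154 g(13,9)=54 g(13,11)=11 g(13,13)=1
t=14: g(14,-14)=1 g(14,-12)=12 g(14,-10)=65 g(14,-8)=208 g(14,-6)=429 g(14,-4)=572 g(14,-2)=429 g(14,2)=429 g(14,4)=572 g(14,6)=429 g(14,8)=208 g(14,10)=65 g(14,12)=12 g(14,14)=1
t=15: g(15,-15)=1 g(15,-13)=13 g(15,-11)=77 g(15,-9)=273 g(15,-7)=637 g(15,-5)=1001 g(15,-3)=1001 g(15,-1)=429 g(15,1)=429 g(15,3)=1001 g(15,5)=1001 g(15,7)=637 g(15,9)=273 g(15,11)=77 g(15,13)=13 g(15,15)=1
t=16: g(16,-16)=1 g(16,-14)=14 g(16,-12)=90 g(16,-10)=350 g(16,-8)=910 g(16,-6)=1638 g(16,-4)=2002 g(16,-2)=1430 g(16,2)=1430 g(16,4)=2002 g(16,6)=1638 g(16,8)=910 g(16,10)=350 g(16,12)=90 g(16,14)=14 g(16,16)=1
t=17: g(17,-17)=1 g(17,-15)=15 g(17,-13)=104 g(17,-11)=440 g(17,-9)=1260 g(17,-7)=2548 g(17,-5)=3640 g(17,-3)=3432 g(17,-1)=1430 g(17,1)=1430 g(17,3)=3432 g(17,5)=3640 g(17,7)=2548 g(17,9)=1260 g(17,11)=440 g(17,13)=104 g(17,15)=15 g(17,17)=1
t=18: g(18,-18)=1 g(18,-16)=16 g(18,-14)=119 g(18,-12)=544 g(18,-10)=1700 g(18,-8)=3808 g(18,-6)=6188 g(18,-4)=7072 g(18,-2)=4862 g(18,2)=4862 g(18,4)=7072 g(18,6)=6188 g(18,8)=3808 g(18,10)=1700 g(18,12)=544 g(18,14)=119 g(18,16)=16 g(18,18)=1
t=19: g(19,-19)=1 g(19,-17)=17 g(19,-15)=135 g(19,-13)=663 g(19,-11)=2244 g(19,-9)=5508 g(19,-7)=9996 g(19,-5)=13260 g(19,-3)=11934 g(19,-1)=4862 g(19,1)=4862 g(19,3)=11934 g(19,5)=13260 g(19,7)=9996 g(19,9)=5508 g(19,11)=2244 g(19,13)=663 g(19,15)=135 g(19,17)=17 g(19,19)=1
t=20: g(20,-20)=1 g(20,-18)=18 g(20,-16)=152 g(20,-14)=798 g(20,-12)=2907 g(20,-10)=7752 g(20,-8)=15504 g(20,-6)=23256 g(20,-4)=25194 g(20,-2)=16796 g(20,2)=16796 g(20,4)=25194 g(20,6)=23256 g(20,8)=15504 g(20,10)=7752 g(20,12)=2907 g(20,14)=798 g(20,16)=152 g(20,18)=18 g(20,20)=1
t=21: g(21,-21)=1 g(21,-19)=19 g(21,-17)=170 g(21,-15)=950 g(21,-13)=3705 g(21,-11)=10659 g(21,-9)=23256 g(21,-7)=38760 g(21,-5)=48450 g(21,-3)=41990 g(21,-1)=16796 g(21,1)=16796 g(21,3)=41990 g(21,5)=48450 g(21,7)=38760 g(21,9)=23256 g(21,11)=10659 g(21,13)=3705 g(21,15)=950 g(21,17)=170 g(21,19)=19 g(21,21)=1
t=22: g(22,-22)=1 g(22,-20)=20 g(22,-18)=189 g(22,-16)=1120 g(22,-14)=4655 g(22,-12)=14364 g(22,-10)=33915 g(22,-8)=62016 g(22,-6)=87210 g(22,-4)=90440 g(22,-2)=58786 g(22,2)=58786 g(22,4)=90440 g(22,6)=87210 g(22,8)=62016 g(22,10)=33915 g(22,12)=14364 g(22,14)=4655 g(22,16)=1120 g(22,18)=189 g(22,20)=20 g(22,22)=1
Paths never hitting 0: Σ_s g(22,s) = 705432
Paths hitting 0: 2^22 - 705432 = 3488872
P = 3488872/4194304 = 436109/524288

Answer: 436109/524288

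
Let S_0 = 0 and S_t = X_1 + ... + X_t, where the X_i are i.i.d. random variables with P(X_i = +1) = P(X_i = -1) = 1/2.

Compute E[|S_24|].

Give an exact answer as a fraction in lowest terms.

Answer: 2028117/524288

Derivation:
S_24 takes values m ≡ 0 (mod 2) with |m| ≤ 24; P(S_24=m) = C(24,(24+m)/2)/2^24.
Total paths: 2^24 = 16777216
Distribution: P(S=-24)=1/16777216, P(S=-22)=24/16777216, P(S=-20)=276/16777216, P(S=-18)=2024/16777216, P(S=-16)=10626/16777216, P(S=-14)=42504/16777216, P(S=-12)=134596/16777216, P(S=-10)=346104/16777216, P(S=-8)=735471/16777216, P(S=-6)=1307504/16777216, P(S=-4)=1961256/16777216, P(S=-2)=2496144/16777216, P(S=0)=2704156/16777216, P(S=2)=2496144/16777216, P(S=4)=1961256/16777216, P(S=6)=1307504/16777216, P(S=8)=735471/16777216, P(S=10)=346104/16777216, P(S=12)=134596/16777216, P(S=14)=42504/16777216, P(S=16)=10626/16777216, P(S=18)=2024/16777216, P(S=20)=276/16777216, P(S=22)=24/16777216, P(S=24)=1/16777216
E[|S_24|] = Σ_m |m|·P(S_24=m) = 64899744/16777216 = 2028117/524288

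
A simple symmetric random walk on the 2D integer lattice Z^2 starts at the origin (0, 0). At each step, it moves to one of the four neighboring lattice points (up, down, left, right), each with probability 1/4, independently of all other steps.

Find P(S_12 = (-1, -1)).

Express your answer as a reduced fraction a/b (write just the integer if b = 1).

Answer: 22869/524288

Derivation:
Let h be the number of horizontal steps (so 12-h are vertical). To end at (-1,-1) need (h-1)/2 right-steps and ((12-h)-1)/2 up-steps.
Sum over h with 1 ≤ h ≤ 11, h ≡ 1 (mod 2), 12-h ≡ 1 (mod 2):
h=1: C(12,1)·C(1,0)·C(11,5) = 12·1·462 = 5544
h=3: C(12,3)·C(3,1)·C(9,4) = 220·3·126 = 83160
h=5: C(12,5)·C(5,2)·C(7,3) = 792·10·35 = 277200
h=7: C(12,7)·C(7,3)·C(5,2) = 792·35·10 = 277200
h=9: C(12,9)·C(9,4)·C(3,1) = 220·126·3 = 83160
h=11: C(12,11)·C(11,5)·C(1,0) = 12·462·1 = 5544
Total favorable: 731808
Total paths: 4^12 = 16777216
P = 731808/16777216 = 22869/524288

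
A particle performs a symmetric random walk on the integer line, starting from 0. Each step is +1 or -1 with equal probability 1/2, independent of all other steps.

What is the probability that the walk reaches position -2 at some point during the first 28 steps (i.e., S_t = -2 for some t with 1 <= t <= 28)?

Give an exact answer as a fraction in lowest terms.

Count via complement. Let g(t,s) = #length-t paths at position s with S_1..S_t all ≠ -2.
g(t,s) = g(t-1,s-1) + g(t-1,s+1) for s ≠ -2; g(t,-2) = 0.
t=0: g(0,0)=1
t=1: g(1,-1)=1 g(1,1)=1
t=2: g(2,0)=2 g(2,2)=1
t=3: g(3,-1)=2 g(3,1)=3 g(3,3)=1
t=4: g(4,0)=5 g(4,2)=4 g(4,4)=1
t=5: g(5,-1)=5 g(5,1)=9 g(5,3)=5 g(5,5)=1
t=6: g(6,0)=14 g(6,2)=14 g(6,4)=6 g(6,6)=1
t=7: g(7,-1)=14 g(7,1)=28 g(7,3)=20 g(7,5)=7 g(7,7)=1
t=8: g(8,0)=42 g(8,2)=48 g(8,4)=27 g(8,6)=8 g(8,8)=1
t=9: g(9,-1)=42 g(9,1)=90 g(9,3)=75 g(9,5)=35 g(9,7)=9 g(9,9)=1
t=10: g(10,0)=132 g(10,2)=165 g(10,4)=110 g(10,6)=44 g(10,8)=10 g(10,10)=1
t=11: g(11,-1)=132 g(11,1)=297 g(11,3)=275 g(11,5)=154 g(11,7)=54 g(11,9)=11 g(11,11)=1
t=12: g(12,0)=429 g(12,2)=572 g(12,4)=429 g(12,6)=208 g(12,8)=65 g(12,10)=12 g(12,12)=1
t=13: g(13,-1)=429 g(13,1)=1001 g(13,3)=1001 g(13,5)=637 g(13,7)=273 g(13,9)=77 g(13,11)=13 g(13,13)=1
t=14: g(14,0)=1430 g(14,2)=2002 g(14,4)=1638 g(14,6)=910 g(14,8)=350 g(14,10)=90 g(14,12)=14 g(14,14)=1
t=15: g(15,-1)=1430 g(15,1)=3432 g(15,3)=3640 g(15,5)=2548 g(15,7)=1260 g(15,9)=440 g(15,11)=104 g(15,13)=15 g(15,15)=1
t=16: g(16,0)=4862 g(16,2)=7072 g(16,4)=6188 g(16,6)=3808 g(16,8)=1700 g(16,10)=544 g(16,12)=119 g(16,14)=16 g(16,16)=1
t=17: g(17,-1)=4862 g(17,1)=11934 g(17,3)=13260 g(17,5)=9996 g(17,7)=5508 g(17,9)=2244 g(17,11)=663 g(17,13)=135 g(17,15)=17 g(17,17)=1
t=18: g(18,0)=16796 g(18,2)=25194 g(18,4)=23256 g(18,6)=15504 g(18,8)=7752 g(18,10)=2907 g(18,12)=798 g(18,14)=152 g(18,16)=18 g(18,18)=1
t=19: g(19,-1)=16796 g(19,1)=41990 g(19,3)=48450 g(19,5)=38760 g(19,7)=23256 g(19,9)=10659 g(19,11)=3705 g(19,13)=950 g(19,15)=170 g(19,17)=19 g(19,19)=1
t=20: g(20,0)=58786 g(20,2)=90440 g(20,4)=87210 g(20,6)=62016 g(20,8)=33915 g(20,10)=14364 g(20,12)=4655 g(20,14)=1120 g(20,16)=189 g(20,18)=20 g(20,20)=1
t=21: g(21,-1)=58786 g(21,1)=149226 g(21,3)=177650 g(21,5)=149226 g(21,7)=95931 g(21,9)=48279 g(21,11)=19019 g(21,13)=5775 g(21,15)=1309 g(21,17)=209 g(21,19)=21 g(21,21)=1
t=22: g(22,0)=208012 g(22,2)=326876 g(22,4)=326876 g(22,6)=245157 g(22,8)=144210 g(22,10)=67298 g(22,12)=24794 g(22,14)=7084 g(22,16)=1518 g(22,18)=230 g(22,20)=22 g(22,22)=1
t=23: g(23,-1)=208012 g(23,1)=534888 g(23,3)=653752 g(23,5)=572033 g(23,7)=389367 g(23,9)=211508 g(23,11)=92092 g(23,13)=31878 g(23,15)=8602 g(23,17)=1748 g(23,19)=252 g(23,21)=23 g(23,23)=1
t=24: g(24,0)=742900 g(24,2)=1188640 g(24,4)=1225785 g(24,6)=961400 g(24,8)=600875 g(24,10)=303600 g(24,12)=123970 g(24,14)=40480 g(24,16)=10350 g(24,18)=2000 g(24,20)=275 g(24,22)=24 g(24,24)=1
t=25: g(25,-1)=742900 g(25,1)=1931540 g(25,3)=2414425 g(25,5)=2187185 g(25,7)=1562275 g(25,9)=904475 g(25,11)=427570 g(25,13)=164450 g(25,15)=50830 g(25,17)=12350 g(25,19)=2275 g(25,21)=299 g(25,23)=25 g(25,25)=1
t=26: g(26,0)=2674440 g(26,2)=4345965 g(26,4)=4601610 g(26,6)=3749460 g(26,8)=2466750 g(26,10)=1332045 g(26,12)=592020 g(26,14)=215280 g(26,16)=63180 g(26,18)=14625 g(26,20)=2574 g(26,22)=324 g(26,24)=26 g(26,26)=1
t=27: g(27,-1)=2674440 g(27,1)=7020405 g(27,3)=8947575 g(27,5)=8351070 g(27,7)=6216210 g(27,9)=3798795 g(27,11)=1924065 g(27,13)=807300 g(27,15)=278460 g(27,17)=77805 g(27,19)=17199 g(27,21)=2898 g(27,23)=350 g(27,25)=27 g(27,27)=1
t=28: g(28,0)=9694845 g(28,2)=15967980 g(28,4)=17298645 g(28,6)=14567280 g(28,8)=10015005 g(28,10)=5722860 g(28,12)=2731365 g(28,14)=1085760 g(28,16)=356265 g(28,18)=95004 g(28,20)=20097 g(28,22)=3248 g(28,24)=377 g(28,26)=28 g(28,28)=1
Paths never hitting -2: Σ_s g(28,s) = 77558760
Paths hitting -2: 2^28 - 77558760 = 190876696
P = 190876696/268435456 = 23859587/33554432

Answer: 23859587/33554432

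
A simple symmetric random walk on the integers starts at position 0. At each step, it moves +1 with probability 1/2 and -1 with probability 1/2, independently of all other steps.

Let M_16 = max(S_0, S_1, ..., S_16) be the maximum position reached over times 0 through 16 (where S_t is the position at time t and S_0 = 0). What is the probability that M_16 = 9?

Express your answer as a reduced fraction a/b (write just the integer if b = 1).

Answer: 35/4096

Derivation:
Let M_16 = max(S_0,...,S_16). Use the reflection principle: for j ≥ 1, #{paths with M_16 ≥ j} = #{S_16 ≥ j} + #{S_16 ≥ j+1}.
By reflection, #{M_16 ≥ 9} = #{S_16 ≥ 9} + #{S_16 ≥ 10} = 697 + 697 = 1394.
#{M_16 ≥ 10} = #{S_16 ≥ 10} + #{S_16 ≥ 11} = 697 + 137 = 834.
#{M_16 = 9} = 1394 - 834 = 560.
P(M_16 = 9) = 560/65536 = 35/4096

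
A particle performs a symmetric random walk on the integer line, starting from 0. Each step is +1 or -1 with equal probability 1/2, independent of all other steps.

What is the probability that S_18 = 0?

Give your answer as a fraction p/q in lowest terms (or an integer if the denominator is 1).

To return to 0 after 18 steps: need exactly 9 steps of +1 and 9 of -1.
Favorable paths: C(18,9) = 48620
Total paths: 2^18 = 262144
P = 48620/262144 = 12155/65536

Answer: 12155/65536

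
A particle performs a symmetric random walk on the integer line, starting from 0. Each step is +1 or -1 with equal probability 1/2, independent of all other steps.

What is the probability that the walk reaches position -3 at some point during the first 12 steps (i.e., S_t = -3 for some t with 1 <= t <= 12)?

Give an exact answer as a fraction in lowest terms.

Count via complement. Let g(t,s) = #length-t paths at position s with S_1..S_t all ≠ -3.
g(t,s) = g(t-1,s-1) + g(t-1,s+1) for s ≠ -3; g(t,-3) = 0.
t=0: g(0,0)=1
t=1: g(1,-1)=1 g(1,1)=1
t=2: g(2,-2)=1 g(2,0)=2 g(2,2)=1
t=3: g(3,-1)=3 g(3,1)=3 g(3,3)=1
t=4: g(4,-2)=3 g(4,0)=6 g(4,2)=4 g(4,4)=1
t=5: g(5,-1)=9 g(5,1)=10 g(5,3)=5 g(5,5)=1
t=6: g(6,-2)=9 g(6,0)=19 g(6,2)=15 g(6,4)=6 g(6,6)=1
t=7: g(7,-1)=28 g(7,1)=34 g(7,3)=21 g(7,5)=7 g(7,7)=1
t=8: g(8,-2)=28 g(8,0)=62 g(8,2)=55 g(8,4)=28 g(8,6)=8 g(8,8)=1
t=9: g(9,-1)=90 g(9,1)=117 g(9,3)=83 g(9,5)=36 g(9,7)=9 g(9,9)=1
t=10: g(10,-2)=90 g(10,0)=207 g(10,2)=200 g(10,4)=119 g(10,6)=45 g(10,8)=10 g(10,10)=1
t=11: g(11,-1)=297 g(11,1)=407 g(11,3)=319 g(11,5)=164 g(11,7)=55 g(11,9)=11 g(11,11)=1
t=12: g(12,-2)=297 g(12,0)=704 g(12,2)=726 g(12,4)=483 g(12,6)=219 g(12,8)=66 g(12,10)=12 g(12,12)=1
Paths never hitting -3: Σ_s g(12,s) = 2508
Paths hitting -3: 2^12 - 2508 = 1588
P = 1588/4096 = 397/1024

Answer: 397/1024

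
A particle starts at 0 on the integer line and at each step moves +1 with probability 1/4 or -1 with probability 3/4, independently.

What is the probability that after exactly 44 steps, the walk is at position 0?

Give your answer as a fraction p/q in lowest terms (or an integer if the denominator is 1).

To be at 0 after 44 steps: need exactly 22 steps of +1 and 22 of -1.
Number of such sequences: C(44,22) = 2104098963720
Each has probability (1/4)^22 · (3/4)^22 = 31381059609/309485009821345068724781056
P = 2104098963720 · 31381059609/309485009821345068724781056 = 8253606875466556048185/38685626227668133590597632

Answer: 8253606875466556048185/38685626227668133590597632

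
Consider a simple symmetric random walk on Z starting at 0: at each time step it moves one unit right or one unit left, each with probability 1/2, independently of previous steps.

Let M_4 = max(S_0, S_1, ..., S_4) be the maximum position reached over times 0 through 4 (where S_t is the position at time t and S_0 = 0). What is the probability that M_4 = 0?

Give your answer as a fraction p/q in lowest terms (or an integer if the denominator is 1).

Let M_4 = max(S_0,...,S_4). Use the reflection principle: for j ≥ 1, #{paths with M_4 ≥ j} = #{S_4 ≥ j} + #{S_4 ≥ j+1}.
P(M_4 ≥ 0) = 1 since S_0 = 0, so #{M_4 ≥ 0} = 16.
#{M_4 ≥ 1} = #{S_4 ≥ 1} + #{S_4 ≥ 2} = 5 + 5 = 10.
#{M_4 = 0} = 16 - 10 = 6.
P(M_4 = 0) = 6/16 = 3/8

Answer: 3/8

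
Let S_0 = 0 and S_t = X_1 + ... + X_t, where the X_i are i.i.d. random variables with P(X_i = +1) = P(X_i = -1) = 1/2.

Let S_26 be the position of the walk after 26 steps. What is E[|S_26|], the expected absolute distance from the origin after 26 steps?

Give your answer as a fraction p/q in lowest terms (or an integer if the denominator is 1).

Answer: 16900975/4194304

Derivation:
S_26 takes values m ≡ 0 (mod 2) with |m| ≤ 26; P(S_26=m) = C(26,(26+m)/2)/2^26.
Total paths: 2^26 = 67108864
Distribution: P(S=-26)=1/67108864, P(S=-24)=26/67108864, P(S=-22)=325/67108864, P(S=-20)=2600/67108864, P(S=-18)=14950/67108864, P(S=-16)=65780/67108864, P(S=-14)=230230/67108864, P(S=-12)=657800/67108864, P(S=-10)=1562275/67108864, P(S=-8)=3124550/67108864, P(S=-6)=5311735/67108864, P(S=-4)=7726160/67108864, P(S=-2)=9657700/67108864, P(S=0)=10400600/67108864, P(S=2)=9657700/67108864, P(S=4)=7726160/67108864, P(S=6)=5311735/67108864, P(S=8)=3124550/67108864, P(S=10)=1562275/67108864, P(S=12)=657800/67108864, P(S=14)=230230/67108864, P(S=16)=65780/67108864, P(S=18)=14950/67108864, P(S=20)=2600/67108864, P(S=22)=325/67108864, P(S=24)=26/67108864, P(S=26)=1/67108864
E[|S_26|] = Σ_m |m|·P(S_26=m) = 270415600/67108864 = 16900975/4194304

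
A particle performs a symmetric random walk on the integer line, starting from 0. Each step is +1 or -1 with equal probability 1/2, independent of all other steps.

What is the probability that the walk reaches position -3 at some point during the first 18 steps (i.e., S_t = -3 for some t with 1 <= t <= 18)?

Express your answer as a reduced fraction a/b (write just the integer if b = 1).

Count via complement. Let g(t,s) = #length-t paths at position s with S_1..S_t all ≠ -3.
g(t,s) = g(t-1,s-1) + g(t-1,s+1) for s ≠ -3; g(t,-3) = 0.
t=0: g(0,0)=1
t=1: g(1,-1)=1 g(1,1)=1
t=2: g(2,-2)=1 g(2,0)=2 g(2,2)=1
t=3: g(3,-1)=3 g(3,1)=3 g(3,3)=1
t=4: g(4,-2)=3 g(4,0)=6 g(4,2)=4 g(4,4)=1
t=5: g(5,-1)=9 g(5,1)=10 g(5,3)=5 g(5,5)=1
t=6: g(6,-2)=9 g(6,0)=19 g(6,2)=15 g(6,4)=6 g(6,6)=1
t=7: g(7,-1)=28 g(7,1)=34 g(7,3)=21 g(7,5)=7 g(7,7)=1
t=8: g(8,-2)=28 g(8,0)=62 g(8,2)=55 g(8,4)=28 g(8,6)=8 g(8,8)=1
t=9: g(9,-1)=90 g(9,1)=117 g(9,3)=83 g(9,5)=36 g(9,7)=9 g(9,9)=1
t=10: g(10,-2)=90 g(10,0)=207 g(10,2)=200 g(10,4)=119 g(10,6)=45 g(10,8)=10 g(10,10)=1
t=11: g(11,-1)=297 g(11,1)=407 g(11,3)=319 g(11,5)=164 g(11,7)=55 g(11,9)=11 g(11,11)=1
t=12: g(12,-2)=297 g(12,0)=704 g(12,2)=726 g(12,4)=483 g(12,6)=219 g(12,8)=66 g(12,10)=12 g(12,12)=1
t=13: g(13,-1)=1001 g(13,1)=1430 g(13,3)=1209 g(13,5)=702 g(13,7)=285 g(13,9)=78 g(13,11)=13 g(13,13)=1
t=14: g(14,-2)=1001 g(14,0)=2431 g(14,2)=2639 g(14,4)=1911 g(14,6)=987 g(14,8)=363 g(14,10)=91 g(14,12)=14 g(14,14)=1
t=15: g(15,-1)=3432 g(15,1)=5070 g(15,3)=4550 g(15,5)=2898 g(15,7)=1350 g(15,9)=454 g(15,11)=105 g(15,13)=15 g(15,15)=1
t=16: g(16,-2)=3432 g(16,0)=8502 g(16,2)=9620 g(16,4)=7448 g(16,6)=4248 g(16,8)=1804 g(16,10)=559 g(16,12)=120 g(16,14)=16 g(16,16)=1
t=17: g(17,-1)=11934 g(17,1)=18122 g(17,3)=17068 g(17,5)=11696 g(17,7)=6052 g(17,9)=2363 g(17,11)=679 g(17,13)=136 g(17,15)=17 g(17,17)=1
t=18: g(18,-2)=11934 g(18,0)=30056 g(18,2)=35190 g(18,4)=28764 g(18,6)=17748 g(18,8)=8415 g(18,10)=3042 g(18,12)=815 g(18,14)=153 g(18,16)=18 g(18,18)=1
Paths never hitting -3: Σ_s g(18,s) = 136136
Paths hitting -3: 2^18 - 136136 = 126008
P = 126008/262144 = 15751/32768

Answer: 15751/32768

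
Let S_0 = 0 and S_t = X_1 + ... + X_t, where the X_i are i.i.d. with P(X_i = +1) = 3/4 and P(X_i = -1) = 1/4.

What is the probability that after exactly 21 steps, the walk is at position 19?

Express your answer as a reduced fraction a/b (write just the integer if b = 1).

Answer: 73222472421/4398046511104

Derivation:
To reach position 19 after 21 steps: need 20 steps of +1 and 1 step of -1.
Number of such sequences: C(21,20) = 21
Each has probability (3/4)^20 · (1/4)^1 = 3486784401/4398046511104
P = 21 · 3486784401/4398046511104 = 73222472421/4398046511104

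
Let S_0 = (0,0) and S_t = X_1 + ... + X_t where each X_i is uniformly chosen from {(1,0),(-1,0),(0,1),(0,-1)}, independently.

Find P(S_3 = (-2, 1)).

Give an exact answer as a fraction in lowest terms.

Let h be the number of horizontal steps (so 3-h are vertical). To end at (-2,1) need (h-2)/2 right-steps and ((3-h)+1)/2 up-steps.
Sum over h with 2 ≤ h ≤ 2, h ≡ 0 (mod 2), 3-h ≡ 1 (mod 2):
h=2: C(3,2)·C(2,0)·C(1,1) = 3·1·1 = 3
Total favorable: 3
Total paths: 4^3 = 64
P = 3/64 = 3/64

Answer: 3/64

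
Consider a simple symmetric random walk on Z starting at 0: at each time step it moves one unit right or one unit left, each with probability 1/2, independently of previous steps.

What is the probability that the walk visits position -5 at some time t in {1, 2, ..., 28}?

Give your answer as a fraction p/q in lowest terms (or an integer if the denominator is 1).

Count via complement. Let g(t,s) = #length-t paths at position s with S_1..S_t all ≠ -5.
g(t,s) = g(t-1,s-1) + g(t-1,s+1) for s ≠ -5; g(t,-5) = 0.
t=0: g(0,0)=1
t=1: g(1,-1)=1 g(1,1)=1
t=2: g(2,-2)=1 g(2,0)=2 g(2,2)=1
t=3: g(3,-3)=1 g(3,-1)=3 g(3,1)=3 g(3,3)=1
t=4: g(4,-4)=1 g(4,-2)=4 g(4,0)=6 g(4,2)=4 g(4,4)=1
t=5: g(5,-3)=5 g(5,-1)=10 g(5,1)=10 g(5,3)=5 g(5,5)=1
t=6: g(6,-4)=5 g(6,-2)=15 g(6,0)=20 g(6,2)=15 g(6,4)=6 g(6,6)=1
t=7: g(7,-3)=20 g(7,-1)=35 g(7,1)=35 g(7,3)=21 g(7,5)=7 g(7,7)=1
t=8: g(8,-4)=20 g(8,-2)=55 g(8,0)=70 g(8,2)=56 g(8,4)=28 g(8,6)=8 g(8,8)=1
t=9: g(9,-3)=75 g(9,-1)=125 g(9,1)=126 g(9,3)=84 g(9,5)=36 g(9,7)=9 g(9,9)=1
t=10: g(10,-4)=75 g(10,-2)=200 g(10,0)=251 g(10,2)=210 g(10,4)=120 g(10,6)=45 g(10,8)=10 g(10,10)=1
t=11: g(11,-3)=275 g(11,-1)=451 g(11,1)=461 g(11,3)=330 g(11,5)=165 g(11,7)=55 g(11,9)=11 g(11,11)=1
t=12: g(12,-4)=275 g(12,-2)=726 g(12,0)=912 g(12,2)=791 g(12,4)=495 g(12,6)=220 g(12,8)=66 g(12,10)=12 g(12,12)=1
t=13: g(13,-3)=1001 g(13,-1)=1638 g(13,1)=1703 g(13,3)=1286 g(13,5)=715 g(13,7)=286 g(13,9)=78 g(13,11)=13 g(13,13)=1
t=14: g(14,-4)=1001 g(14,-2)=2639 g(14,0)=3341 g(14,2)=2989 g(14,4)=2001 g(14,6)=1001 g(14,8)=364 g(14,10)=91 g(14,12)=14 g(14,14)=1
t=15: g(15,-3)=3640 g(15,-1)=5980 g(15,1)=6330 g(15,3)=4990 g(15,5)=3002 g(15,7)=1365 g(15,9)=455 g(15,11)=105 g(15,13)=15 g(15,15)=1
t=16: g(16,-4)=3640 g(16,-2)=9620 g(16,0)=12310 g(16,2)=11320 g(16,4)=7992 g(16,6)=4367 g(16,8)=1820 g(16,10)=560 g(16,12)=120 g(16,14)=16 g(16,16)=1
t=17: g(17,-3)=13260 g(17,-1)=21930 g(17,1)=23630 g(17,3)=19312 g(17,5)=12359 g(17,7)=6187 g(17,9)=2380 g(17,11)=680 g(17,13)=136 g(17,15)=17 g(17,17)=1
t=18: g(18,-4)=13260 g(18,-2)=35190 g(18,0)=45560 g(18,2)=42942 g(18,4)=31671 g(18,6)=18546 g(18,8)=8567 g(18,10)=3060 g(18,12)=816 g(18,14)=153 g(18,16)=18 g(18,18)=1
t=19: g(19,-3)=48450 g(19,-1)=80750 g(19,1)=88502 g(19,3)=74613 g(19,5)=50217 g(19,7)=27113 g(19,9)=11627 g(19,11)=3876 g(19,13)=969 g(19,15)=171 g(19,17)=19 g(19,19)=1
t=20: g(20,-4)=48450 g(20,-2)=129200 g(20,0)=169252 g(20,2)=163115 g(20,4)=124830 g(20,6)=77330 g(20,8)=38740 g(20,10)=15503 g(20,12)=4845 g(20,14)=1140 g(20,16)=190 g(20,18)=20 g(20,20)=1
t=21: g(21,-3)=177650 g(21,-1)=298452 g(21,1)=332367 g(21,3)=287945 g(21,5)=202160 g(21,7)=116070 g(21,9)=54243 g(21,11)=20348 g(21,13)=5985 g(21,15)=1330 g(21,17)=210 g(21,19)=21 g(21,21)=1
t=22: g(22,-4)=177650 g(22,-2)=476102 g(22,0)=630819 g(22,2)=620312 g(22,4)=490105 g(22,6)=318230 g(22,8)=170313 g(22,10)=74591 g(22,12)=26333 g(22,14)=7315 g(22,16)=1540 g(22,18)=231 g(22,20)=22 g(22,22)=1
t=23: g(23,-3)=653752 g(23,-1)=1106921 g(23,1)=1251131 g(23,3)=1110417 g(23,5)=808335 g(23,7)=488543 g(23,9)=244904 g(23,11)=100924 g(23,13)=33648 g(23,15)=8855 g(23,17)=1771 g(23,19)=253 g(23,21)=23 g(23,23)=1
t=24: g(24,-4)=653752 g(24,-2)=1760673 g(24,0)=2358052 g(24,2)=2361548 g(24,4)=1918752 g(24,6)=1296878 g(24,8)=733447 g(24,10)=345828 g(24,12)=134572 g(24,14)=42503 g(24,16)=10626 g(24,18)=2024 g(24,20)=276 g(24,22)=24 g(24,24)=1
t=25: g(25,-3)=2414425 g(25,-1)=4118725 g(25,1)=4719600 g(25,3)=4280300 g(25,5)=3215630 g(25,7)=2030325 g(25,9)=1079275 g(25,11)=480400 g(25,13)=177075 g(25,15)=53129 g(25,17)=12650 g(25,19)=2300 g(25,21)=300 g(25,23)=25 g(25,25)=1
t=26: g(26,-4)=2414425 g(26,-2)=6533150 g(26,0)=8838325 g(26,2)=8999900 g(26,4)=7495930 g(26,6)=5245955 g(26,8)=3109600 g(26,10)=1559675 g(26,12)=657475 g(26,14)=230204 g(26,16)=65779 g(26,18)=14950 g(26,20)=2600 g(26,22)=325 g(26,24)=26 g(26,26)=1
t=27: g(27,-3)=8947575 g(27,-1)=15371475 g(27,1)=17838225 g(27,3)=16495830 g(27,5)=12741885 g(27,7)=8355555 g(27,9)=4669275 g(27,11)=2217150 g(27,13)=887679 g(27,15)=295983 g(27,17)=80729 g(27,19)=17550 g(27,21)=2925 g(27,23)=351 g(27,25)=27 g(27,27)=1
t=28: g(28,-4)=8947575 g(28,-2)=24319050 g(28,0)=33209700 g(28,2)=34334055 g(28,4)=29237715 g(28,6)=21097440 g(28,8)=13024830 g(28,10)=6886425 g(28,12)=3104829 g(28,14)=1183662 g(28,16)=376712 g(28,18)=98279 g(28,20)=20475 g(28,22)=3276 g(28,24)=378 g(28,26)=28 g(28,28)=1
Paths never hitting -5: Σ_s g(28,s) = 175844430
Paths hitting -5: 2^28 - 175844430 = 92591026
P = 92591026/268435456 = 46295513/134217728

Answer: 46295513/134217728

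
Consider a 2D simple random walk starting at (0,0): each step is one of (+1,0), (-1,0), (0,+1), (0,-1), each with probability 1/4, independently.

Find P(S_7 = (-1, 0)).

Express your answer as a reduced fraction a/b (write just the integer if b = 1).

Let h be the number of horizontal steps (so 7-h are vertical). To end at (-1,0) need (h-1)/2 right-steps and ((7-h)+0)/2 up-steps.
Sum over h with 1 ≤ h ≤ 7, h ≡ 1 (mod 2), 7-h ≡ 0 (mod 2):
h=1: C(7,1)·C(1,0)·C(6,3) = 7·1·20 = 140
h=3: C(7,3)·C(3,1)·C(4,2) = 35·3·6 = 630
h=5: C(7,5)·C(5,2)·C(2,1) = 21·10·2 = 420
h=7: C(7,7)·C(7,3)·C(0,0) = 1·35·1 = 35
Total favorable: 1225
Total paths: 4^7 = 16384
P = 1225/16384 = 1225/16384

Answer: 1225/16384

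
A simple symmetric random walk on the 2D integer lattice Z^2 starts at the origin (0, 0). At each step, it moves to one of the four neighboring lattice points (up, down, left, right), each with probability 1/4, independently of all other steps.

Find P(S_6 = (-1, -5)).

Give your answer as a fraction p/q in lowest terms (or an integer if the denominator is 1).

Let h be the number of horizontal steps (so 6-h are vertical). To end at (-1,-5) need (h-1)/2 right-steps and ((6-h)-5)/2 up-steps.
Sum over h with 1 ≤ h ≤ 1, h ≡ 1 (mod 2), 6-h ≡ 1 (mod 2):
h=1: C(6,1)·C(1,0)·C(5,0) = 6·1·1 = 6
Total favorable: 6
Total paths: 4^6 = 4096
P = 6/4096 = 3/2048

Answer: 3/2048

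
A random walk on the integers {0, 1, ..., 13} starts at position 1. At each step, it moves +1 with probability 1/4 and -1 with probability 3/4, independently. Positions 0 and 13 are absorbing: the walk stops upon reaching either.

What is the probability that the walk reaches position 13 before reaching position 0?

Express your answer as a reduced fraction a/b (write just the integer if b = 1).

Answer: 1/797161

Derivation:
Biased walk: p = 1/4, q = 3/4, r = q/p = 3
Gambler's ruin: P(hit 13 before 0 | start at 1) = (1 - r^a)/(1 - r^N)
r^1 = 3; r^13 = 1594323
P = (1 - 3) / (1 - 1594323) = -2 / -1594322 = 1/797161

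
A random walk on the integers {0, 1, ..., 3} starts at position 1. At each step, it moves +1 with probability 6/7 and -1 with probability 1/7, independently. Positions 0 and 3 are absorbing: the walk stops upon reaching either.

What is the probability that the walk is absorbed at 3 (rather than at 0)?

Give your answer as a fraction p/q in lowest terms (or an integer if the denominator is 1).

Answer: 36/43

Derivation:
Biased walk: p = 6/7, q = 1/7, r = q/p = 1/6
Gambler's ruin: P(hit 3 before 0 | start at 1) = (1 - r^a)/(1 - r^N)
r^1 = 1/6; r^3 = 1/216
P = (1 - 1/6) / (1 - 1/216) = 5/6 / 215/216 = 36/43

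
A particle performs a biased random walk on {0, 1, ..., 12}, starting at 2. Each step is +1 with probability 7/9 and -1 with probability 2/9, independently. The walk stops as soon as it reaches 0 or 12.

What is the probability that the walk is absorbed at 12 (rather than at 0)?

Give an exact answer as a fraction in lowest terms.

Biased walk: p = 7/9, q = 2/9, r = q/p = 2/7
Gambler's ruin: P(hit 12 before 0 | start at 2) = (1 - r^a)/(1 - r^N)
r^2 = 4/49; r^12 = 4096/13841287201
P = (1 - 4/49) / (1 - 4096/13841287201) = 45/49 / 13841283105/13841287201 = 282475249/307584069

Answer: 282475249/307584069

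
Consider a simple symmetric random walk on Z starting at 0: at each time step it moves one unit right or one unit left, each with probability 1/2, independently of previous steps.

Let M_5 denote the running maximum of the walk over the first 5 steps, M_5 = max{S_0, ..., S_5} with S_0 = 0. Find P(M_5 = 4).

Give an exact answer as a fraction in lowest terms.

Answer: 1/32

Derivation:
Let M_5 = max(S_0,...,S_5). Use the reflection principle: for j ≥ 1, #{paths with M_5 ≥ j} = #{S_5 ≥ j} + #{S_5 ≥ j+1}.
By reflection, #{M_5 ≥ 4} = #{S_5 ≥ 4} + #{S_5 ≥ 5} = 1 + 1 = 2.
#{M_5 ≥ 5} = #{S_5 ≥ 5} + #{S_5 ≥ 6} = 1 + 0 = 1.
#{M_5 = 4} = 2 - 1 = 1.
P(M_5 = 4) = 1/32 = 1/32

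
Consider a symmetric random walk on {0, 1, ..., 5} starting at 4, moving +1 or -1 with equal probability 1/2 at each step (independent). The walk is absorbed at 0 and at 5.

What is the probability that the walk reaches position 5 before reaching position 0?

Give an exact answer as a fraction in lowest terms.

Answer: 4/5

Derivation:
Symmetric walk (p = 1/2): the harmonic-function argument gives P(hit 5 before 0 | start at 4) = a/N.
P = 4/5 = 4/5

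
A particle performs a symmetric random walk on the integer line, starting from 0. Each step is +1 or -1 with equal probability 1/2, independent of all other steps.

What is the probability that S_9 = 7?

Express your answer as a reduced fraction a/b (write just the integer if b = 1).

Answer: 9/512

Derivation:
To reach position 7 after 9 steps: need 8 steps of +1 and 1 of -1.
Favorable paths: C(9,8) = 9
Total paths: 2^9 = 512
P = 9/512 = 9/512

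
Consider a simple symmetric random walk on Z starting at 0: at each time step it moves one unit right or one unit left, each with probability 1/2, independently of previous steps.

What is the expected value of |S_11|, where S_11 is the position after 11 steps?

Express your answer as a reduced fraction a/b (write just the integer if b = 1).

S_11 takes values m ≡ 1 (mod 2) with |m| ≤ 11; P(S_11=m) = C(11,(11+m)/2)/2^11.
Total paths: 2^11 = 2048
Distribution: P(S=-11)=1/2048, P(S=-9)=11/2048, P(S=-7)=55/2048, P(S=-5)=165/2048, P(S=-3)=330/2048, P(S=-1)=462/2048, P(S=1)=462/2048, P(S=3)=330/2048, P(S=5)=165/2048, P(S=7)=55/2048, P(S=9)=11/2048, P(S=11)=1/2048
E[|S_11|] = Σ_m |m|·P(S_11=m) = 5544/2048 = 693/256

Answer: 693/256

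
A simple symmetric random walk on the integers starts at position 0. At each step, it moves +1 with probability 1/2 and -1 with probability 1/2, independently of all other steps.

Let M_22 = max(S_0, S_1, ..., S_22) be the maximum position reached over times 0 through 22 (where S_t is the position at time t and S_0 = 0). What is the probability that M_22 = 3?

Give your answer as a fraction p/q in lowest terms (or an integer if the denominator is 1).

Answer: 124355/1048576

Derivation:
Let M_22 = max(S_0,...,S_22). Use the reflection principle: for j ≥ 1, #{paths with M_22 ≥ j} = #{S_22 ≥ j} + #{S_22 ≥ j+1}.
By reflection, #{M_22 ≥ 3} = #{S_22 ≥ 3} + #{S_22 ≥ 4} = 1097790 + 1097790 = 2195580.
#{M_22 ≥ 4} = #{S_22 ≥ 4} + #{S_22 ≥ 5} = 1097790 + 600370 = 1698160.
#{M_22 = 3} = 2195580 - 1698160 = 497420.
P(M_22 = 3) = 497420/4194304 = 124355/1048576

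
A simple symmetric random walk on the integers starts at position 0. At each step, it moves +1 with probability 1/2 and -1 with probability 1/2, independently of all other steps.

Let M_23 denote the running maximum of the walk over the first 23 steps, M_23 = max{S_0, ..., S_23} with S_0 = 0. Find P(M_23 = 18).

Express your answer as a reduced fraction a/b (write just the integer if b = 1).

Answer: 253/8388608

Derivation:
Let M_23 = max(S_0,...,S_23). Use the reflection principle: for j ≥ 1, #{paths with M_23 ≥ j} = #{S_23 ≥ j} + #{S_23 ≥ j+1}.
By reflection, #{M_23 ≥ 18} = #{S_23 ≥ 18} + #{S_23 ≥ 19} = 277 + 277 = 554.
#{M_23 ≥ 19} = #{S_23 ≥ 19} + #{S_23 ≥ 20} = 277 + 24 = 301.
#{M_23 = 18} = 554 - 301 = 253.
P(M_23 = 18) = 253/8388608 = 253/8388608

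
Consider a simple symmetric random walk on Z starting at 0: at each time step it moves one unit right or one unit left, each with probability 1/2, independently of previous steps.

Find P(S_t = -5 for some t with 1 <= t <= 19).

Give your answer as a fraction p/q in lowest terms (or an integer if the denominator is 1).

Answer: 34495/131072

Derivation:
Count via complement. Let g(t,s) = #length-t paths at position s with S_1..S_t all ≠ -5.
g(t,s) = g(t-1,s-1) + g(t-1,s+1) for s ≠ -5; g(t,-5) = 0.
t=0: g(0,0)=1
t=1: g(1,-1)=1 g(1,1)=1
t=2: g(2,-2)=1 g(2,0)=2 g(2,2)=1
t=3: g(3,-3)=1 g(3,-1)=3 g(3,1)=3 g(3,3)=1
t=4: g(4,-4)=1 g(4,-2)=4 g(4,0)=6 g(4,2)=4 g(4,4)=1
t=5: g(5,-3)=5 g(5,-1)=10 g(5,1)=10 g(5,3)=5 g(5,5)=1
t=6: g(6,-4)=5 g(6,-2)=15 g(6,0)=20 g(6,2)=15 g(6,4)=6 g(6,6)=1
t=7: g(7,-3)=20 g(7,-1)=35 g(7,1)=35 g(7,3)=21 g(7,5)=7 g(7,7)=1
t=8: g(8,-4)=20 g(8,-2)=55 g(8,0)=70 g(8,2)=56 g(8,4)=28 g(8,6)=8 g(8,8)=1
t=9: g(9,-3)=75 g(9,-1)=125 g(9,1)=126 g(9,3)=84 g(9,5)=36 g(9,7)=9 g(9,9)=1
t=10: g(10,-4)=75 g(10,-2)=200 g(10,0)=251 g(10,2)=210 g(10,4)=120 g(10,6)=45 g(10,8)=10 g(10,10)=1
t=11: g(11,-3)=275 g(11,-1)=451 g(11,1)=461 g(11,3)=330 g(11,5)=165 g(11,7)=55 g(11,9)=11 g(11,11)=1
t=12: g(12,-4)=275 g(12,-2)=726 g(12,0)=912 g(12,2)=791 g(12,4)=495 g(12,6)=220 g(12,8)=66 g(12,10)=12 g(12,12)=1
t=13: g(13,-3)=1001 g(13,-1)=1638 g(13,1)=1703 g(13,3)=1286 g(13,5)=715 g(13,7)=286 g(13,9)=78 g(13,11)=13 g(13,13)=1
t=14: g(14,-4)=1001 g(14,-2)=2639 g(14,0)=3341 g(14,2)=2989 g(14,4)=2001 g(14,6)=1001 g(14,8)=364 g(14,10)=91 g(14,12)=14 g(14,14)=1
t=15: g(15,-3)=3640 g(15,-1)=5980 g(15,1)=6330 g(15,3)=4990 g(15,5)=3002 g(15,7)=1365 g(15,9)=455 g(15,11)=105 g(15,13)=15 g(15,15)=1
t=16: g(16,-4)=3640 g(16,-2)=9620 g(16,0)=12310 g(16,2)=11320 g(16,4)=7992 g(16,6)=4367 g(16,8)=1820 g(16,10)=560 g(16,12)=120 g(16,14)=16 g(16,16)=1
t=17: g(17,-3)=13260 g(17,-1)=21930 g(17,1)=23630 g(17,3)=19312 g(17,5)=12359 g(17,7)=6187 g(17,9)=2380 g(17,11)=680 g(17,13)=136 g(17,15)=17 g(17,17)=1
t=18: g(18,-4)=13260 g(18,-2)=35190 g(18,0)=45560 g(18,2)=42942 g(18,4)=31671 g(18,6)=18546 g(18,8)=8567 g(18,10)=3060 g(18,12)=816 g(18,14)=153 g(18,16)=18 g(18,18)=1
t=19: g(19,-3)=48450 g(19,-1)=80750 g(19,1)=88502 g(19,3)=74613 g(19,5)=50217 g(19,7)=27113 g(19,9)=11627 g(19,11)=3876 g(19,13)=969 g(19,15)=171 g(19,17)=19 g(19,19)=1
Paths never hitting -5: Σ_s g(19,s) = 386308
Paths hitting -5: 2^19 - 386308 = 137980
P = 137980/524288 = 34495/131072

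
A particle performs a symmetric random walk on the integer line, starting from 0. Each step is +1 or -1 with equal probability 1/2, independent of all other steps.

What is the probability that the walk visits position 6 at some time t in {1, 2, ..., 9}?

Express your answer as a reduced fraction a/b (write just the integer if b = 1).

Answer: 5/128

Derivation:
Count via complement. Let g(t,s) = #length-t paths at position s with S_1..S_t all ≠ 6.
g(t,s) = g(t-1,s-1) + g(t-1,s+1) for s ≠ 6; g(t,6) = 0.
t=0: g(0,0)=1
t=1: g(1,-1)=1 g(1,1)=1
t=2: g(2,-2)=1 g(2,0)=2 g(2,2)=1
t=3: g(3,-3)=1 g(3,-1)=3 g(3,1)=3 g(3,3)=1
t=4: g(4,-4)=1 g(4,-2)=4 g(4,0)=6 g(4,2)=4 g(4,4)=1
t=5: g(5,-5)=1 g(5,-3)=5 g(5,-1)=10 g(5,1)=10 g(5,3)=5 g(5,5)=1
t=6: g(6,-6)=1 g(6,-4)=6 g(6,-2)=15 g(6,0)=20 g(6,2)=15 g(6,4)=6
t=7: g(7,-7)=1 g(7,-5)=7 g(7,-3)=21 g(7,-1)=35 g(7,1)=35 g(7,3)=21 g(7,5)=6
t=8: g(8,-8)=1 g(8,-6)=8 g(8,-4)=28 g(8,-2)=56 g(8,0)=70 g(8,2)=56 g(8,4)=27
t=9: g(9,-9)=1 g(9,-7)=9 g(9,-5)=36 g(9,-3)=84 g(9,-1)=126 g(9,1)=126 g(9,3)=83 g(9,5)=27
Paths never hitting 6: Σ_s g(9,s) = 492
Paths hitting 6: 2^9 - 492 = 20
P = 20/512 = 5/128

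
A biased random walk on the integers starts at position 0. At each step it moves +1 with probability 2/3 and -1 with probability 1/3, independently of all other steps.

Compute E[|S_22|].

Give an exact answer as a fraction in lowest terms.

S_22 takes values m ≡ 0 (mod 2) with |m| ≤ 22; P(S_22=m) = C(22,(22+m)/2) · (2/3)^((22+m)/2) · (1/3)^((22-m)/2).
Distribution: P(S=-22)=1/31381059609, P(S=-20)=44/31381059609, P(S=-18)=308/10460353203, P(S=-16)=12320/31381059609, P(S=-14)=117040/31381059609, P(S=-12)=93632/3486784401, P(S=-10)=1591744/10460353203, P(S=-8)=7276544/10460353203, P(S=-6)=9095680/3486784401, P(S=-4)=254679040/31381059609, P(S=-2)=662165504/31381059609, P(S=0)=481574912/10460353203, P(S=2)=2648662016/31381059609, P(S=4)=4074864640/31381059609, P(S=6)=582123520/3486784401, P(S=8)=1862795264/10460353203, P(S=10)=1629945856/10460353203, P(S=12)=383516672/3486784401, P(S=14)=1917583360/31381059609, P(S=16)=807403520/31381059609, P(S=18)=80740352/10460353203, P(S=20)=46137344/31381059609, P(S=22)=4194304/31381059609
E[|S_22|] = Σ_m |m|·P(S_22=m) = 236264907934/31381059609

Answer: 236264907934/31381059609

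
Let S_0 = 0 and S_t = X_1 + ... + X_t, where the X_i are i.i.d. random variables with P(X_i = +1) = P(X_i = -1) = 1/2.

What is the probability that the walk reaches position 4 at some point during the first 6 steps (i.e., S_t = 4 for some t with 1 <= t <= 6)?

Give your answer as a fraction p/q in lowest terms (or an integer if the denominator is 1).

Answer: 1/8

Derivation:
Count via complement. Let g(t,s) = #length-t paths at position s with S_1..S_t all ≠ 4.
g(t,s) = g(t-1,s-1) + g(t-1,s+1) for s ≠ 4; g(t,4) = 0.
t=0: g(0,0)=1
t=1: g(1,-1)=1 g(1,1)=1
t=2: g(2,-2)=1 g(2,0)=2 g(2,2)=1
t=3: g(3,-3)=1 g(3,-1)=3 g(3,1)=3 g(3,3)=1
t=4: g(4,-4)=1 g(4,-2)=4 g(4,0)=6 g(4,2)=4
t=5: g(5,-5)=1 g(5,-3)=5 g(5,-1)=10 g(5,1)=10 g(5,3)=4
t=6: g(6,-6)=1 g(6,-4)=6 g(6,-2)=15 g(6,0)=20 g(6,2)=14
Paths never hitting 4: Σ_s g(6,s) = 56
Paths hitting 4: 2^6 - 56 = 8
P = 8/64 = 1/8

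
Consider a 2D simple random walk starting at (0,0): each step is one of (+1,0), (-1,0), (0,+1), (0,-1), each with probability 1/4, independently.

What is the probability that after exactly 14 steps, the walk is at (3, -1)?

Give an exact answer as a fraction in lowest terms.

Let h be the number of horizontal steps (so 14-h are vertical). To end at (3,-1) need (h+3)/2 right-steps and ((14-h)-1)/2 up-steps.
Sum over h with 3 ≤ h ≤ 13, h ≡ 1 (mod 2), 14-h ≡ 1 (mod 2):
h=3: C(14,3)·C(3,3)·C(11,5) = 364·1·462 = 168168
h=5: C(14,5)·C(5,4)·C(9,4) = 2002·5·126 = 1261260
h=7: C(14,7)·C(7,5)·C(7,3) = 3432·21·35 = 2522520
h=9: C(14,9)·C(9,6)·C(5,2) = 2002·84·10 = 1681680
h=11: C(14,11)·C(11,7)·C(3,1) = 364·330·3 = 360360
h=13: C(14,13)·C(13,8)·C(1,0) = 14·1287·1 = 18018
Total favorable: 6012006
Total paths: 4^14 = 268435456
P = 6012006/268435456 = 3006003/134217728

Answer: 3006003/134217728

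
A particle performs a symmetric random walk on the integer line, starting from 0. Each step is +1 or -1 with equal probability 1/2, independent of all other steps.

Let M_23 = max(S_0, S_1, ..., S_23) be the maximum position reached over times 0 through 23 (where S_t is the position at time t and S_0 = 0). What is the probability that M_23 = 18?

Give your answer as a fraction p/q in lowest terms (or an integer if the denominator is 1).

Answer: 253/8388608

Derivation:
Let M_23 = max(S_0,...,S_23). Use the reflection principle: for j ≥ 1, #{paths with M_23 ≥ j} = #{S_23 ≥ j} + #{S_23 ≥ j+1}.
By reflection, #{M_23 ≥ 18} = #{S_23 ≥ 18} + #{S_23 ≥ 19} = 277 + 277 = 554.
#{M_23 ≥ 19} = #{S_23 ≥ 19} + #{S_23 ≥ 20} = 277 + 24 = 301.
#{M_23 = 18} = 554 - 301 = 253.
P(M_23 = 18) = 253/8388608 = 253/8388608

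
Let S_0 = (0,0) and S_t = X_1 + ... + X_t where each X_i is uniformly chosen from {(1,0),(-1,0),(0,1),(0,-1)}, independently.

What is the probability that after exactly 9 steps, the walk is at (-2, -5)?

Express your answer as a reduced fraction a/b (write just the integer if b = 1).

Let h be the number of horizontal steps (so 9-h are vertical). To end at (-2,-5) need (h-2)/2 right-steps and ((9-h)-5)/2 up-steps.
Sum over h with 2 ≤ h ≤ 4, h ≡ 0 (mod 2), 9-h ≡ 1 (mod 2):
h=2: C(9,2)·C(2,0)·C(7,1) = 36·1·7 = 252
h=4: C(9,4)·C(4,1)·C(5,0) = 126·4·1 = 504
Total favorable: 756
Total paths: 4^9 = 262144
P = 756/262144 = 189/65536

Answer: 189/65536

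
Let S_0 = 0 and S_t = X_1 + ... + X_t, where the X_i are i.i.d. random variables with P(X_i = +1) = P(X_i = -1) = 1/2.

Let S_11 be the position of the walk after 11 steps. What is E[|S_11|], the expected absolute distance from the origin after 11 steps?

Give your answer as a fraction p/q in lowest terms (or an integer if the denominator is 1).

Answer: 693/256

Derivation:
S_11 takes values m ≡ 1 (mod 2) with |m| ≤ 11; P(S_11=m) = C(11,(11+m)/2)/2^11.
Total paths: 2^11 = 2048
Distribution: P(S=-11)=1/2048, P(S=-9)=11/2048, P(S=-7)=55/2048, P(S=-5)=165/2048, P(S=-3)=330/2048, P(S=-1)=462/2048, P(S=1)=462/2048, P(S=3)=330/2048, P(S=5)=165/2048, P(S=7)=55/2048, P(S=9)=11/2048, P(S=11)=1/2048
E[|S_11|] = Σ_m |m|·P(S_11=m) = 5544/2048 = 693/256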